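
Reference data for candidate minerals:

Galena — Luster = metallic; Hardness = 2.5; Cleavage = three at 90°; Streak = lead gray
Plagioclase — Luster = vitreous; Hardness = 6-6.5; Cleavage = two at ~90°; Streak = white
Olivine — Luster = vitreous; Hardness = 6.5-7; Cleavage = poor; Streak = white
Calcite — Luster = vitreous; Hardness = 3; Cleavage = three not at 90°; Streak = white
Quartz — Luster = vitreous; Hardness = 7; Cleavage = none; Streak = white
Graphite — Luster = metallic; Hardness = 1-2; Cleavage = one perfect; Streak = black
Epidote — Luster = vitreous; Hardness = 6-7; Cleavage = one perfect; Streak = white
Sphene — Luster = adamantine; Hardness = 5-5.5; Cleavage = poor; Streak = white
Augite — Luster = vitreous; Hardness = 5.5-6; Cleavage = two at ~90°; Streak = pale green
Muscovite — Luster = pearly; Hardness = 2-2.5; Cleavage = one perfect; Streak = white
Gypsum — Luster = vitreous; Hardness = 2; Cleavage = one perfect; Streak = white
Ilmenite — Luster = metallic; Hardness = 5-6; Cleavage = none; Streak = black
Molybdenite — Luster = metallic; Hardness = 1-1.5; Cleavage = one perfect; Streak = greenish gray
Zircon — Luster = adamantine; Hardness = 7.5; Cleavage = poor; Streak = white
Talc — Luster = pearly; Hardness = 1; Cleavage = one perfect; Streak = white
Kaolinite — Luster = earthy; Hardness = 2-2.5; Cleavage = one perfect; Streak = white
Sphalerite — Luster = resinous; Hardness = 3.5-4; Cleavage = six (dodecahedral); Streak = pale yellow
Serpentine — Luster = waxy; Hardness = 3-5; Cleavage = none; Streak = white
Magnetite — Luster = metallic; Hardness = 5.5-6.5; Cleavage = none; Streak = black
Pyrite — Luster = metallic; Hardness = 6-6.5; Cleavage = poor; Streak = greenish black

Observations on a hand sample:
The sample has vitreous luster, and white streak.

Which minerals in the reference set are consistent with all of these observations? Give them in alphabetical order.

Vitreous luster: narrows the field to Plagioclase, Olivine, Calcite, Quartz, Epidote, Augite, Gypsum.
White streak excludes Augite.
Consistent with every observation: Calcite, Epidote, Gypsum, Olivine, Plagioclase, Quartz.

Calcite, Epidote, Gypsum, Olivine, Plagioclase, Quartz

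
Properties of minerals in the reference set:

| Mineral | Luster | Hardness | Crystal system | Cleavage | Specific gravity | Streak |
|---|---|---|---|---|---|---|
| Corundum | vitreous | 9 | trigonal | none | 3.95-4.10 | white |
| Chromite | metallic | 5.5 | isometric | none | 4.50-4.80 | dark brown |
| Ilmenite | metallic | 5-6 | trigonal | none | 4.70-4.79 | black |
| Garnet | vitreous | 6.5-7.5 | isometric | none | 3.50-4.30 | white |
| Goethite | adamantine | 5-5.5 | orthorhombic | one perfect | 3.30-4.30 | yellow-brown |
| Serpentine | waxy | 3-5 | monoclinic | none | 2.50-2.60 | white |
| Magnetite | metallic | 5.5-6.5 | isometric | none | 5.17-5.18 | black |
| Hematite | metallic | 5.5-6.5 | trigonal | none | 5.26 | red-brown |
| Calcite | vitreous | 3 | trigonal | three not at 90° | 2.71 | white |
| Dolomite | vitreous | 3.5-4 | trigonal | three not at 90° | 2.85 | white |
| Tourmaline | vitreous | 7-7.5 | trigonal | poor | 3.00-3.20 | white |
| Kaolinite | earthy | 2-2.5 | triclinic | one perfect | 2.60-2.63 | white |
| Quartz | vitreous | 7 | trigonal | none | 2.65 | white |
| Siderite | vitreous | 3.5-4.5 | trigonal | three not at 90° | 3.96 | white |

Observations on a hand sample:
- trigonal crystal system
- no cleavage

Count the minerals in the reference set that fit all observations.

Trigonal crystal system is inconsistent with Chromite, Garnet, Goethite, Serpentine, Magnetite, Kaolinite.
No cleavage is inconsistent with Calcite, Dolomite, Tourmaline, Siderite.
Consistent with every observation: Corundum, Hematite, Ilmenite, Quartz.
That is 4 minerals.

4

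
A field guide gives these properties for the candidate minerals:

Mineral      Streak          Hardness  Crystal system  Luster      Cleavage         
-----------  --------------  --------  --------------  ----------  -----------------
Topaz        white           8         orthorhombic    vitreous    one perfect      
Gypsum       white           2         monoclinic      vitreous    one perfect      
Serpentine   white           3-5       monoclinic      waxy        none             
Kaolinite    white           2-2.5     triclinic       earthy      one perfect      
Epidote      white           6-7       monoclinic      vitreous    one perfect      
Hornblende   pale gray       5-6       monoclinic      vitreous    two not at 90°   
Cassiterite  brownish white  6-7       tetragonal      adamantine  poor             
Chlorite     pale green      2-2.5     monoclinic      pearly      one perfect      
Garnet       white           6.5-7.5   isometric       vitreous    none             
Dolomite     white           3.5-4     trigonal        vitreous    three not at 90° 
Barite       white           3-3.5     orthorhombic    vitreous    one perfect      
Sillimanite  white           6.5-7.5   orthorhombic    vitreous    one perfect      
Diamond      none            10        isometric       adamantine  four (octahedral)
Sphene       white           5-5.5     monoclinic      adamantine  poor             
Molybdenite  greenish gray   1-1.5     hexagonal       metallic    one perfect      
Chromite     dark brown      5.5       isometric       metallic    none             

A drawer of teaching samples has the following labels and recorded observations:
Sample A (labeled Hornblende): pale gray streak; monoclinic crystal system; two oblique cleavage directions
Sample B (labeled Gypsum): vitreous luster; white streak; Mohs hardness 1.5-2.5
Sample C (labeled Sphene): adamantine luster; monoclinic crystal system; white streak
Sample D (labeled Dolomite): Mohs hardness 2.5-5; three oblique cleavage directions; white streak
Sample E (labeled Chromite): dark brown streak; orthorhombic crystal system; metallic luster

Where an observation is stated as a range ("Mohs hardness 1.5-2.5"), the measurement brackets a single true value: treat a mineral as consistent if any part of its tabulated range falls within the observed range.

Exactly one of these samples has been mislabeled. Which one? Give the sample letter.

Sample A: nothing contradicts Hornblende.
Sample B: nothing contradicts Gypsum.
Sample C: nothing contradicts Sphene.
Sample D: nothing contradicts Dolomite.
Sample E: orthorhombic crystal system is outside the reference for Chromite (isometric system) — mislabeled.
The mislabeled specimen is E.

E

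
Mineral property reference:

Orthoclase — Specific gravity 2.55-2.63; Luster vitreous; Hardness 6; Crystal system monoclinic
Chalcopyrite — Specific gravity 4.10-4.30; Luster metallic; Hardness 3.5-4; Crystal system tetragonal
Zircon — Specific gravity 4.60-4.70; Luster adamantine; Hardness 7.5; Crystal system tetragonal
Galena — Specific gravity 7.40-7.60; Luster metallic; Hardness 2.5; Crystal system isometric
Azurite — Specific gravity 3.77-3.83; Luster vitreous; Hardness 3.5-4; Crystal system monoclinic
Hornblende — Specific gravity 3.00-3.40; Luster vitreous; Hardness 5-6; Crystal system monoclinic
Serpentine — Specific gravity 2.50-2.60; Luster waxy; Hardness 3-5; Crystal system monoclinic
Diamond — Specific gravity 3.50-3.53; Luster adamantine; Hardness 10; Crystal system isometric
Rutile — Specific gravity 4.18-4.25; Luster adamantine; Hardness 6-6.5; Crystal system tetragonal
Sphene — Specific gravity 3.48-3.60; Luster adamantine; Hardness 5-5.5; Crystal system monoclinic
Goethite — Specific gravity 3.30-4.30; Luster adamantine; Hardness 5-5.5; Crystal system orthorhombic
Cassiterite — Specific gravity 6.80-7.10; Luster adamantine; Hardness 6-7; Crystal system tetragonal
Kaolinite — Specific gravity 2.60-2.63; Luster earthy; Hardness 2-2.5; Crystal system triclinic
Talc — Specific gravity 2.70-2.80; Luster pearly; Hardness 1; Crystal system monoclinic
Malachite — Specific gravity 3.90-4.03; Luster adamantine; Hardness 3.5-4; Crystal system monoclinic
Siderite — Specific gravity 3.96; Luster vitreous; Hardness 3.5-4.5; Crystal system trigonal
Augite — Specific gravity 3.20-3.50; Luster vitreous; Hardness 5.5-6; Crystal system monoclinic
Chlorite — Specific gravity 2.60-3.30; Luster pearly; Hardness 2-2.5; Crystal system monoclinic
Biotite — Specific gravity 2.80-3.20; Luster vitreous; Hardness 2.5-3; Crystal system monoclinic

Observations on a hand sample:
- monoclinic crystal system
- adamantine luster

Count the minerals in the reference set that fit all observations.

2

Monoclinic crystal system — leaves Orthoclase, Azurite, Hornblende, Serpentine, Sphene, Talc, Malachite, Augite, Chlorite, Biotite.
Adamantine luster — Sphene, Malachite remain.
Consistent with every observation: Malachite, Sphene.
That is 2 minerals.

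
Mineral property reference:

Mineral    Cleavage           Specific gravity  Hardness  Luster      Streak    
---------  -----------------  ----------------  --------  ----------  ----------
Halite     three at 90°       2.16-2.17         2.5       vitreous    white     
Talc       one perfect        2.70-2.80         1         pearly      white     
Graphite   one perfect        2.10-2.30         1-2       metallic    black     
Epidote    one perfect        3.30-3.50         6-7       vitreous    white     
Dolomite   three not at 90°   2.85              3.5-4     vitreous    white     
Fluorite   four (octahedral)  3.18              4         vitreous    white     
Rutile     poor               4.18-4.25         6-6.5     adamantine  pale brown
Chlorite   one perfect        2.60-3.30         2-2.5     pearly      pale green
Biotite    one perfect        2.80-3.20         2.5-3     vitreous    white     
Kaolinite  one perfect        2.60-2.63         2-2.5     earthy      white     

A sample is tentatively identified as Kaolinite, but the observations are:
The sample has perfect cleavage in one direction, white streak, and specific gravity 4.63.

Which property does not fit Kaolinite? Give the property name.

specific gravity

Perfect cleavage in one direction: Kaolinite has cleavage one perfect — within range.
White streak: Kaolinite has white streak — within range.
Specific gravity 4.63: Kaolinite has SG 2.60-2.63 — outside the reference range.
Only the specific gravity is inconsistent.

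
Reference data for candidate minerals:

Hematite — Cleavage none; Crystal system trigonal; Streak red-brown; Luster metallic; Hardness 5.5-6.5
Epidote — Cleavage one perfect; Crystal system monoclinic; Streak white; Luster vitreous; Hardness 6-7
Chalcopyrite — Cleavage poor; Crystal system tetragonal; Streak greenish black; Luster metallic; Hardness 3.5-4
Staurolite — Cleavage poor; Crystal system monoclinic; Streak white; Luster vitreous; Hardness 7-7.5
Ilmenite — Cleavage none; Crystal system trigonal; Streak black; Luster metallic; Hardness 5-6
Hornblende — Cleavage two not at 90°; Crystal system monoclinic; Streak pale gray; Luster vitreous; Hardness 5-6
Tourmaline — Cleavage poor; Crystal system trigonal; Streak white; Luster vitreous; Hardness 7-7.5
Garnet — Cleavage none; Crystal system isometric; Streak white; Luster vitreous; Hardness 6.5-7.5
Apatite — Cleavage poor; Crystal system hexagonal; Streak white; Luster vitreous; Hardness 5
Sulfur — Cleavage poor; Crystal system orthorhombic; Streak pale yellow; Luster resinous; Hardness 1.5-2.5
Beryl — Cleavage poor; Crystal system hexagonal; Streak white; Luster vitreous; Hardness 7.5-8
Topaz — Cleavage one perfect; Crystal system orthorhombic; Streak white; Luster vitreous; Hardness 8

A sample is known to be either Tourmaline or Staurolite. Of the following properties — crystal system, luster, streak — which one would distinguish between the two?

Crystal system: Tourmaline trigonal, Staurolite monoclinic — these differ.
Luster: both vitreous — shared.
Streak: both white — shared.
Only crystal system differs between Tourmaline and Staurolite among the listed tests.

crystal system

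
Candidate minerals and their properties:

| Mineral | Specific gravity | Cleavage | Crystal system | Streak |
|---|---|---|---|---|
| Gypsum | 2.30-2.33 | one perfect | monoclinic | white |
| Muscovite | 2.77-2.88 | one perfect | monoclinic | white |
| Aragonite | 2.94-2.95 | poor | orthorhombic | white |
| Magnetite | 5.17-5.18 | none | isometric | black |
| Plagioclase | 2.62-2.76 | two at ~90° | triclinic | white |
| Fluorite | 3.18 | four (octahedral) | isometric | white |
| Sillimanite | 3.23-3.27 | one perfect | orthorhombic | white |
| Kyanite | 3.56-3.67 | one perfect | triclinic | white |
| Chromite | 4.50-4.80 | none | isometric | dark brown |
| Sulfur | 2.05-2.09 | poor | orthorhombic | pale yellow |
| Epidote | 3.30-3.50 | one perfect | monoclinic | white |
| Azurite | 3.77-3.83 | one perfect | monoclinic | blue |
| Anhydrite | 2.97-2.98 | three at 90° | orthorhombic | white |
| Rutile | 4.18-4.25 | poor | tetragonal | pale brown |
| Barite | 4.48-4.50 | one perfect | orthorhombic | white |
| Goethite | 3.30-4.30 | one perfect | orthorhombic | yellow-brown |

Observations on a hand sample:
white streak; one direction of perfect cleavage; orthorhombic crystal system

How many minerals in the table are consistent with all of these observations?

2

White streak eliminates Magnetite, Chromite, Sulfur, Azurite, Rutile, Goethite.
One direction of perfect cleavage rules out Aragonite, Plagioclase, Fluorite, Anhydrite.
Orthorhombic crystal system: narrows the field to Sillimanite, Barite.
The minerals that satisfy all observations are Barite, Sillimanite.
That is 2 minerals.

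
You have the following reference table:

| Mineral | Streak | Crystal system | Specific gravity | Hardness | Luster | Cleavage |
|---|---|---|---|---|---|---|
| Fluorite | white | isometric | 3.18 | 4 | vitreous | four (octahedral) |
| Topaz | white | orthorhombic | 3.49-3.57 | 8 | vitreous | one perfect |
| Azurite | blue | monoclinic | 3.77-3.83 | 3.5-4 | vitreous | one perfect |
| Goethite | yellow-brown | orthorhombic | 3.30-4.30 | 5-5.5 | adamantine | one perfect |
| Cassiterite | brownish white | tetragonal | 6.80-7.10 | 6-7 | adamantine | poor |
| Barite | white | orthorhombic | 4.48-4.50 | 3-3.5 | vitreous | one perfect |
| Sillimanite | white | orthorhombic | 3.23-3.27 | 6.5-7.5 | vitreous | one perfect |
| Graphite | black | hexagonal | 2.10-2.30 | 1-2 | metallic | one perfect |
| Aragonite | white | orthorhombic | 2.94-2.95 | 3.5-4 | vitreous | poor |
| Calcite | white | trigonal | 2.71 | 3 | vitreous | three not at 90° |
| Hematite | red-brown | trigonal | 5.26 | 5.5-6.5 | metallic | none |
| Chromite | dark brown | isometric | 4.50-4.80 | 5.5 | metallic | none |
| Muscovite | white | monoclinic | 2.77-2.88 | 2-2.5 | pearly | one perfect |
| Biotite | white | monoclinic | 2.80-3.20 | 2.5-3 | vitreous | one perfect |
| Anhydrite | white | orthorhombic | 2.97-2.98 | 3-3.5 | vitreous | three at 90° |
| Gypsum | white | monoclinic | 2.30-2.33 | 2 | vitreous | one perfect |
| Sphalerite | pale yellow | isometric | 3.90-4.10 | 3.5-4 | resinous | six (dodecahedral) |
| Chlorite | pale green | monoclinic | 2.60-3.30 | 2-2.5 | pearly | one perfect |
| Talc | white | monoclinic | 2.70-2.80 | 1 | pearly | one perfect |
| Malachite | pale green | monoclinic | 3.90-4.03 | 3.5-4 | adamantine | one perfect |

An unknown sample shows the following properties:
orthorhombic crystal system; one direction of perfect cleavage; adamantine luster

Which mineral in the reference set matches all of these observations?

Goethite

Orthorhombic crystal system: only Topaz, Goethite, Barite, Sillimanite, Aragonite, Anhydrite remain.
One direction of perfect cleavage excludes Aragonite, Anhydrite.
Adamantine luster: leaves Goethite.
The only mineral consistent with every observation is Goethite.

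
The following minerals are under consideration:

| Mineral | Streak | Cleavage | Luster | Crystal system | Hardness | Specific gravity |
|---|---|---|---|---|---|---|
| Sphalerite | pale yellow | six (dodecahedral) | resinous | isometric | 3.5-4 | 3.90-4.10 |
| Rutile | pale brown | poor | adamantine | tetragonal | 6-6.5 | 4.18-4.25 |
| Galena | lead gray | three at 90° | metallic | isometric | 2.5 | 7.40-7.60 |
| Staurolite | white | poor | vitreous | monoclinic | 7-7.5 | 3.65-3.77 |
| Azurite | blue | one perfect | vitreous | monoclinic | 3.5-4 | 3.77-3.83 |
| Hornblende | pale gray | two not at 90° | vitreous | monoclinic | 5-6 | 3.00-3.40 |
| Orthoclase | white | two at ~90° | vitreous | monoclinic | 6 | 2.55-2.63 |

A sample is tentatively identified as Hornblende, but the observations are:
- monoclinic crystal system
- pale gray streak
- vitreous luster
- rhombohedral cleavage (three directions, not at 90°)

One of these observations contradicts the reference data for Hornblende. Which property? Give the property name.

Monoclinic crystal system: Hornblende has monoclinic system — matches.
Pale gray streak: Hornblende has pale gray streak — matches.
Vitreous luster: Hornblende has vitreous luster — matches.
Rhombohedral cleavage (three directions, not at 90°): Hornblende has cleavage two not at 90° — outside the reference range.
The cleavage is the one property that does not fit.

cleavage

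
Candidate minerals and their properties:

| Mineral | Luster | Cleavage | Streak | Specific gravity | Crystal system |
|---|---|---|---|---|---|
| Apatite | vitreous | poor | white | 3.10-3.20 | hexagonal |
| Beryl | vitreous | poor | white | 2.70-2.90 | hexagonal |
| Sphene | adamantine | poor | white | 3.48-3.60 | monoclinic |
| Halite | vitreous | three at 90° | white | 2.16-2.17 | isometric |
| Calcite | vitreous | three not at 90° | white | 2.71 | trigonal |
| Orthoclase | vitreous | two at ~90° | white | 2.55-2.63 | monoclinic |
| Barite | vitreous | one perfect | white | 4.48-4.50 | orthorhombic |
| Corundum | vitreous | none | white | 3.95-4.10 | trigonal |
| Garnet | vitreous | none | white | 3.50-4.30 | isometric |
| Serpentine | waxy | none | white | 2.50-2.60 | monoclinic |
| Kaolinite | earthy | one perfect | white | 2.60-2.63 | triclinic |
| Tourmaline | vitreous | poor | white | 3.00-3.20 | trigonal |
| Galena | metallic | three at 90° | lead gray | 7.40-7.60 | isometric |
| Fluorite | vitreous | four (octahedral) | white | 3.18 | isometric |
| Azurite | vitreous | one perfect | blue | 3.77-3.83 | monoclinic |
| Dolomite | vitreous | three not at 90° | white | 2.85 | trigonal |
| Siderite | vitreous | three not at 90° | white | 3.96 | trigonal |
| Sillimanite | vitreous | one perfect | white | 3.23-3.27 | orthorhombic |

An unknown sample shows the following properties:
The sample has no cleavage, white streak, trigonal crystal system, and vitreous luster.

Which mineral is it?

Corundum

No cleavage: Corundum, Garnet, Serpentine remain.
White streak: no further eliminations.
Trigonal crystal system: narrows the field to Corundum.
Vitreous luster: every remaining candidate is consistent.
The only mineral consistent with every observation is Corundum.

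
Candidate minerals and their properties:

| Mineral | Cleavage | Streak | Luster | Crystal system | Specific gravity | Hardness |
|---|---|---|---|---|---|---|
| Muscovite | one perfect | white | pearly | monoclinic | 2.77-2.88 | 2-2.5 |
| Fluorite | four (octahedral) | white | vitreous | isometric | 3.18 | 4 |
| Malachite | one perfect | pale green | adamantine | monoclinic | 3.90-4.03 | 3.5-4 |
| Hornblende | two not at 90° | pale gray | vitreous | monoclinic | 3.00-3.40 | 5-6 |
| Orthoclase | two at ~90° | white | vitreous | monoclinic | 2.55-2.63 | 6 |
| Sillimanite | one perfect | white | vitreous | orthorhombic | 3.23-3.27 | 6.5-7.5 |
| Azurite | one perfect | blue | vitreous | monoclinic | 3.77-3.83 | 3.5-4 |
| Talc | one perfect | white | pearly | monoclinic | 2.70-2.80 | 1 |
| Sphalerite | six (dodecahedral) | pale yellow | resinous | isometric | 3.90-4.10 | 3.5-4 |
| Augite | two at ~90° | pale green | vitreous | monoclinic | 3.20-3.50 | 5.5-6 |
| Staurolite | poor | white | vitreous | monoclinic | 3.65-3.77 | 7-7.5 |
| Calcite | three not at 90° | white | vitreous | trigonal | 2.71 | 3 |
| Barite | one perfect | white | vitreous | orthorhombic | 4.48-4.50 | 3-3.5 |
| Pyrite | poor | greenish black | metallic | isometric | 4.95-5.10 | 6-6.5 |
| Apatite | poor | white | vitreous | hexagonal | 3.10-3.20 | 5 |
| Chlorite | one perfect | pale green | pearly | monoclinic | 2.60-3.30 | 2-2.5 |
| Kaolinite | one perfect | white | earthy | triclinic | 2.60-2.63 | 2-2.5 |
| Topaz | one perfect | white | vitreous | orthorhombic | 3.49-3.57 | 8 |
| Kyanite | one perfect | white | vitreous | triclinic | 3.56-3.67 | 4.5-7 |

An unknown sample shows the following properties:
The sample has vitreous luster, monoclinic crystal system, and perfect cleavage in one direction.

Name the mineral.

Azurite

Vitreous luster — narrows the field to Fluorite, Hornblende, Orthoclase, Sillimanite, Azurite, Augite, Staurolite, Calcite, Barite, Apatite, Topaz, Kyanite.
Monoclinic crystal system — Hornblende, Orthoclase, Azurite, Augite, Staurolite remain.
Perfect cleavage in one direction — narrows the field to Azurite.
Only Azurite satisfies all observations.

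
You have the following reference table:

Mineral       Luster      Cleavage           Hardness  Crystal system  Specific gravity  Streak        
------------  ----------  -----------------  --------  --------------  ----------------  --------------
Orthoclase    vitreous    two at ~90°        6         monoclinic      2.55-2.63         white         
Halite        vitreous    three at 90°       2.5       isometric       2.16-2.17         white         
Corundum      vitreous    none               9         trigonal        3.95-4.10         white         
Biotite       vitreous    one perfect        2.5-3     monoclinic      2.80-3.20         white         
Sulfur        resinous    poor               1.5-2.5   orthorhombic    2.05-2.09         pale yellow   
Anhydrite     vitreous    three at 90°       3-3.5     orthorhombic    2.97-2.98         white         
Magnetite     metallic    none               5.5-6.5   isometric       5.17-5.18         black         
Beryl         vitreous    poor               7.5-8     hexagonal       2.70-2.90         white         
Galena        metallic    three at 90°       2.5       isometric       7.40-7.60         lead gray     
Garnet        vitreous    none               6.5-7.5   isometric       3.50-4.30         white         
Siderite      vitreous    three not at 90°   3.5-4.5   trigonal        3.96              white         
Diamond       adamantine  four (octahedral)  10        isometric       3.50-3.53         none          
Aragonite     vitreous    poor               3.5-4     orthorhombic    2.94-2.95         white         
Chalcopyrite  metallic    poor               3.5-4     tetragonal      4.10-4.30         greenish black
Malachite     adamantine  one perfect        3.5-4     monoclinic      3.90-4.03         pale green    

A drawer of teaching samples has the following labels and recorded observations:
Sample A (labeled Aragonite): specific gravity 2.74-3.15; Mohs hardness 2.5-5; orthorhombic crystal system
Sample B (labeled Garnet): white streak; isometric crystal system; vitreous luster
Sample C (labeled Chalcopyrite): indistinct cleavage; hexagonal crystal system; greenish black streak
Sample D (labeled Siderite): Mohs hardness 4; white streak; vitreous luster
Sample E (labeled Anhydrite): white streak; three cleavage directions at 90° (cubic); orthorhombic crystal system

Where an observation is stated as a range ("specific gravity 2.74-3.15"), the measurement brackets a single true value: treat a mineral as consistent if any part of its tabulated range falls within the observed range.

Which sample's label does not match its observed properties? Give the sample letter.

Sample A: nothing contradicts Aragonite.
Sample B: nothing contradicts Garnet.
Sample C: hexagonal crystal system is outside the reference for Chalcopyrite (tetragonal system) — mislabeled.
Sample D: nothing contradicts Siderite.
Sample E: nothing contradicts Anhydrite.
The mislabeled specimen is C.

C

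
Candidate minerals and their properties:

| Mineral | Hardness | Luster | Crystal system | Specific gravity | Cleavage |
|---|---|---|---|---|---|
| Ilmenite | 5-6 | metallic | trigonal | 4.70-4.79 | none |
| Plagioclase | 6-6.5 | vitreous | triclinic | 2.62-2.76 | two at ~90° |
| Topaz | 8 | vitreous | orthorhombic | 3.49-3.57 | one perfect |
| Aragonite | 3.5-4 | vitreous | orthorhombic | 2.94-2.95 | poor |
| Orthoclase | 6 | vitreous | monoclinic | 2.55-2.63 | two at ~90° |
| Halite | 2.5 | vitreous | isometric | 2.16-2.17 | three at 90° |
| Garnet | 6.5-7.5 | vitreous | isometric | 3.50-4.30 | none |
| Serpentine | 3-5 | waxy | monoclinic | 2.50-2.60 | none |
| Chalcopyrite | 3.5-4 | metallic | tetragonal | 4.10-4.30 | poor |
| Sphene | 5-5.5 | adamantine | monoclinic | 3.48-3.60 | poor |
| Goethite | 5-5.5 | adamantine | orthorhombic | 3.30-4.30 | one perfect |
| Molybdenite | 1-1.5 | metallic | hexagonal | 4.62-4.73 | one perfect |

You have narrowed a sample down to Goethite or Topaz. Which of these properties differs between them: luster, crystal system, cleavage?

Luster: Goethite adamantine, Topaz vitreous — these differ.
Crystal system: both orthorhombic — no difference.
Cleavage: both one perfect — no difference.
Of the listed properties, luster is the one that separates them.

luster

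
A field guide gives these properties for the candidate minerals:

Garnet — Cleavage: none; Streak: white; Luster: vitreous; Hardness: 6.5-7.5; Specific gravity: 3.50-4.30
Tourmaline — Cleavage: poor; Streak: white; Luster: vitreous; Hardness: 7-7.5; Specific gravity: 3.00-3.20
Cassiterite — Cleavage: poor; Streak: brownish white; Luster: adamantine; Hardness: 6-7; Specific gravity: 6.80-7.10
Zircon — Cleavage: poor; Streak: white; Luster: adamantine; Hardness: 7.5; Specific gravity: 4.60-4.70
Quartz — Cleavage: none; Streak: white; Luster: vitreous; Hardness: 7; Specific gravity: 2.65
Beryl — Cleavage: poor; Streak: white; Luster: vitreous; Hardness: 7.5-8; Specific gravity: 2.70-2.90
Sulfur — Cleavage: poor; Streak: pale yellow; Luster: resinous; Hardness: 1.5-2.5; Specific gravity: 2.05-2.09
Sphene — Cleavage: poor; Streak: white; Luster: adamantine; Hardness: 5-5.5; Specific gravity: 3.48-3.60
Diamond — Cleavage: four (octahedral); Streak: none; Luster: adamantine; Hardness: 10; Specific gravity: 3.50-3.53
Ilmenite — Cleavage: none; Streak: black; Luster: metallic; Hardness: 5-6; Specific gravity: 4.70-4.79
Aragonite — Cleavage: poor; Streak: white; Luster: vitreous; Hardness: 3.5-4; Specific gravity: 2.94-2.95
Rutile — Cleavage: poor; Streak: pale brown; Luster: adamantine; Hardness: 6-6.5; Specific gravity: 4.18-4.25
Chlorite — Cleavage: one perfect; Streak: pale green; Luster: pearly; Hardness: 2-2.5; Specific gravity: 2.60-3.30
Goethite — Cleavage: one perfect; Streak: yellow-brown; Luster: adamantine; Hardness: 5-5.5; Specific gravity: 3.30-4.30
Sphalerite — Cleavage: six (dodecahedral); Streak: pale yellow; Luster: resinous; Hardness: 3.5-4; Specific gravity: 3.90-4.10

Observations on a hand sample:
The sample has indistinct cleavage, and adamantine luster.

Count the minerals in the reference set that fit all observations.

4

Indistinct cleavage — narrows the field to Tourmaline, Cassiterite, Zircon, Beryl, Sulfur, Sphene, Aragonite, Rutile.
Adamantine luster excludes Tourmaline, Beryl, Sulfur, Aragonite.
Remaining candidates: Cassiterite, Rutile, Sphene, Zircon.
That is 4 minerals.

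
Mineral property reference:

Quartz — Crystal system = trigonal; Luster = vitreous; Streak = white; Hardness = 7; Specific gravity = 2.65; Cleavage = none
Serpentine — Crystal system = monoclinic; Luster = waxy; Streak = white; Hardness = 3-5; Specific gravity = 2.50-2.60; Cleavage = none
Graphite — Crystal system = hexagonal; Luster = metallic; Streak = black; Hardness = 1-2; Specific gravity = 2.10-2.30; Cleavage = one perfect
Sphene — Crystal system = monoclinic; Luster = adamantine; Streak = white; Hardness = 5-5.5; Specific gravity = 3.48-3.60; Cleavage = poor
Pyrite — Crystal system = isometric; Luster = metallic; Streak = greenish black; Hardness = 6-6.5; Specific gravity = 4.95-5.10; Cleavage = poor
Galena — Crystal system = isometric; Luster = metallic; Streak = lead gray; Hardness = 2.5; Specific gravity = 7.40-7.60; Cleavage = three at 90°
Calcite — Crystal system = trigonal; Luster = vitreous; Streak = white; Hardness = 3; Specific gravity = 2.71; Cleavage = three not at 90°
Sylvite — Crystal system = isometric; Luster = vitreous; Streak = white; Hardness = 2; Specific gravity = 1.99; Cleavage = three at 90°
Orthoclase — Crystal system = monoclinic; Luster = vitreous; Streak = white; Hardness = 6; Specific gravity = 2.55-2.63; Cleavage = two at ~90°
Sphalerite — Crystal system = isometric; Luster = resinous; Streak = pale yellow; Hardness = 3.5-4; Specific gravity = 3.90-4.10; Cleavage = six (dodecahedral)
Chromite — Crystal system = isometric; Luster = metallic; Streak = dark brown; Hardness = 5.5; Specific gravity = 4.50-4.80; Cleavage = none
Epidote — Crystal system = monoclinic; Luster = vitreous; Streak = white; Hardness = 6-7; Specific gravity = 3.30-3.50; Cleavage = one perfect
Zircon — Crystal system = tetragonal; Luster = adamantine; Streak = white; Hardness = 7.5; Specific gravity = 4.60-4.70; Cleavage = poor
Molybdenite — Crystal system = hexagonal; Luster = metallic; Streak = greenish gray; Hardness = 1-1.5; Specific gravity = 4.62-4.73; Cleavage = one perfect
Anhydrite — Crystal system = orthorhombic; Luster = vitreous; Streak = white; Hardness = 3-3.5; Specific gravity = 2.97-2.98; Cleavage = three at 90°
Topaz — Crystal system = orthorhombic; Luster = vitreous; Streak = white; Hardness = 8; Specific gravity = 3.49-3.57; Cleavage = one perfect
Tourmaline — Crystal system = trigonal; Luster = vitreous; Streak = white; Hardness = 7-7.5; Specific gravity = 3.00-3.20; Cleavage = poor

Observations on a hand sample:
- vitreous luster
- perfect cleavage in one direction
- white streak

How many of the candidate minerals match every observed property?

2

Vitreous luster: narrows the field to Quartz, Calcite, Sylvite, Orthoclase, Epidote, Anhydrite, Topaz, Tourmaline.
Perfect cleavage in one direction: Epidote, Topaz remain.
White streak: consistent with all remaining minerals.
The minerals that satisfy all observations are Epidote, Topaz.
That is 2 minerals.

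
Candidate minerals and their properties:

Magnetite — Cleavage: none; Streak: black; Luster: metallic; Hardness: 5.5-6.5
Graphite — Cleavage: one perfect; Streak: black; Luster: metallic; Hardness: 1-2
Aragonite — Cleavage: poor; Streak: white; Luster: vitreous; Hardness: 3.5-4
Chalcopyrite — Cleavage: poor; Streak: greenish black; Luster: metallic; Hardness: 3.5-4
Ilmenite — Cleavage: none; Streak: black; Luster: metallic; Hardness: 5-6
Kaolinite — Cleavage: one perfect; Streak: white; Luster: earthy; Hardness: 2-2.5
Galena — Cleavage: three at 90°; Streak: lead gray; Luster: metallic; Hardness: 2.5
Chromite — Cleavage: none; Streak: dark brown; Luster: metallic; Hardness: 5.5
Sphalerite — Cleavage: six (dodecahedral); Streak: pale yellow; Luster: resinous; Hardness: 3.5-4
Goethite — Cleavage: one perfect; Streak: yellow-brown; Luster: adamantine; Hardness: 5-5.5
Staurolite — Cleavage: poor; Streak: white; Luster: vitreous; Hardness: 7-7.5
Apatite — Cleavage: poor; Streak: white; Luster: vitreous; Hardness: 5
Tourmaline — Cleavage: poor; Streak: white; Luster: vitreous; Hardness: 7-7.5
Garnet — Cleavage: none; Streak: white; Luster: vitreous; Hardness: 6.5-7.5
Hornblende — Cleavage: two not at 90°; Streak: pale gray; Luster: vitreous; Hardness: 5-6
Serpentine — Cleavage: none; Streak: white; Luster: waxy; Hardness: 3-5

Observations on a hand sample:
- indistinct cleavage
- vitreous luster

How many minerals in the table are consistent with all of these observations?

4

Indistinct cleavage — only Aragonite, Chalcopyrite, Staurolite, Apatite, Tourmaline remain.
Vitreous luster is inconsistent with Chalcopyrite.
Remaining candidates: Apatite, Aragonite, Staurolite, Tourmaline.
That is 4 minerals.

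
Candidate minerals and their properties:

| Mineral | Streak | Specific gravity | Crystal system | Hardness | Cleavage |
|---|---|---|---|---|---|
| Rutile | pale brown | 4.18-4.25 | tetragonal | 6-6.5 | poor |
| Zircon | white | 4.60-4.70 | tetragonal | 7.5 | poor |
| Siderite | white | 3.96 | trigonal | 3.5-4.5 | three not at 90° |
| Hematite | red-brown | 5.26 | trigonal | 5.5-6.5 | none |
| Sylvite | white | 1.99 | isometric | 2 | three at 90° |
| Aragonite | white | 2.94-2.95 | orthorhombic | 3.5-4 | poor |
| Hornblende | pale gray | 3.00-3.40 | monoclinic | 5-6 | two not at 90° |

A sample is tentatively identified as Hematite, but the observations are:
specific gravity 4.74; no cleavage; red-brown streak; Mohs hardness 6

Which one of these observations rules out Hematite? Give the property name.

Specific gravity 4.74: Hematite has SG 5.26 — does not match.
No cleavage: Hematite has cleavage none — agrees.
Red-brown streak: Hematite has red-brown streak — agrees.
Mohs hardness 6: Hematite has hardness 5.5-6.5 — agrees.
The specific gravity is the one property that does not fit.

specific gravity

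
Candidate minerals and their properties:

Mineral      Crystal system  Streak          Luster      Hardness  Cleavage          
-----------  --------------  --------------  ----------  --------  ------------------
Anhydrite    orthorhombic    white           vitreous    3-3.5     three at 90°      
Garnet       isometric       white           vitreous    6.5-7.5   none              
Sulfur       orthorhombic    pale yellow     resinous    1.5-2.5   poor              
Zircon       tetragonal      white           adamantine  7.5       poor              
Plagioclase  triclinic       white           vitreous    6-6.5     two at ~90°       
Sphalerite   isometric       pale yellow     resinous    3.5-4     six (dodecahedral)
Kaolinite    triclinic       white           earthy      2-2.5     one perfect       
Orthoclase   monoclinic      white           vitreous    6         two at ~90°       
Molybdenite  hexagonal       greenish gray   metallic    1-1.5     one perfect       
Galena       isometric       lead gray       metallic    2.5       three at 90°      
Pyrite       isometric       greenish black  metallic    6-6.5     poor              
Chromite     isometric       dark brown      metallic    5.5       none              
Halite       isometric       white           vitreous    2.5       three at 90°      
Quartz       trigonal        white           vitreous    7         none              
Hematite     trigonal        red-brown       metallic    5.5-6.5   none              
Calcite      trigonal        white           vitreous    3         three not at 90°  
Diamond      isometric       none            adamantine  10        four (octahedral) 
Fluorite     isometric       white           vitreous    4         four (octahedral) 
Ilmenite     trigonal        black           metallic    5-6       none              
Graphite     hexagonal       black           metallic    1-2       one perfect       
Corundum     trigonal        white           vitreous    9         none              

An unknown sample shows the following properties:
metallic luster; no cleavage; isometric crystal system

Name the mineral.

Chromite

Metallic luster: leaves Molybdenite, Galena, Pyrite, Chromite, Hematite, Ilmenite, Graphite.
No cleavage: only Chromite, Hematite, Ilmenite remain.
Isometric crystal system: narrows the field to Chromite.
The only mineral consistent with every observation is Chromite.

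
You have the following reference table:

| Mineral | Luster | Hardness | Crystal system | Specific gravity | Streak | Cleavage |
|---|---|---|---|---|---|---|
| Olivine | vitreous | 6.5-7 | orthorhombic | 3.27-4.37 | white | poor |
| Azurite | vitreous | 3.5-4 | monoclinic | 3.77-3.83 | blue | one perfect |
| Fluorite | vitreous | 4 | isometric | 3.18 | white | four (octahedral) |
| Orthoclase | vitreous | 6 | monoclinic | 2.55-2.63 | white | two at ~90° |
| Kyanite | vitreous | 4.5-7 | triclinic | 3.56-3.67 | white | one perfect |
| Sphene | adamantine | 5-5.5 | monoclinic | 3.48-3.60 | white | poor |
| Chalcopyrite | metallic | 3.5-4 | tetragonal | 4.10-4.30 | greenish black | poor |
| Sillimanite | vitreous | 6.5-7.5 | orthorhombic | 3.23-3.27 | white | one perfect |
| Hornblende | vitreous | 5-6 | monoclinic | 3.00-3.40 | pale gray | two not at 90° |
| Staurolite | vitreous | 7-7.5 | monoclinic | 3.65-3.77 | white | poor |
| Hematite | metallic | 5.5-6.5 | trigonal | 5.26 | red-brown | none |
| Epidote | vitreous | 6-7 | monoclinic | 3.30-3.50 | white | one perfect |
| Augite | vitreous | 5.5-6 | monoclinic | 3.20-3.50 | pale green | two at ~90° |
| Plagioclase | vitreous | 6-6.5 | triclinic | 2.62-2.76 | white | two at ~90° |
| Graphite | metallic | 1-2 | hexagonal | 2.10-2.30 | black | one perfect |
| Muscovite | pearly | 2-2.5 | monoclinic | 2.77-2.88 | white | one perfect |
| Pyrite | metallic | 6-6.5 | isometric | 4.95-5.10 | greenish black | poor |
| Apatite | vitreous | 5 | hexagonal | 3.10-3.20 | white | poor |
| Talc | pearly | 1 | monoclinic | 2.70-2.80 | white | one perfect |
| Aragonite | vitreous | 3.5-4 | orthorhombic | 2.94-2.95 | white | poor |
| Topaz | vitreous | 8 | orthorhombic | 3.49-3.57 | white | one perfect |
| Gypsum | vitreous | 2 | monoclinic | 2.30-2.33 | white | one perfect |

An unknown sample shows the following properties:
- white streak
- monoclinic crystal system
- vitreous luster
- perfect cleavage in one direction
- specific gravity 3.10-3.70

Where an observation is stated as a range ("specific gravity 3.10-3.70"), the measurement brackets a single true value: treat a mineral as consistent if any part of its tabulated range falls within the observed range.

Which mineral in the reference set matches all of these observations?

White streak: only Olivine, Fluorite, Orthoclase, Kyanite, Sphene, Sillimanite, Staurolite, Epidote, Plagioclase, Muscovite, Apatite, Talc, Aragonite, Topaz, Gypsum remain.
Monoclinic crystal system: narrows the field to Orthoclase, Sphene, Staurolite, Epidote, Muscovite, Talc, Gypsum.
Vitreous luster rules out Sphene, Muscovite, Talc.
Perfect cleavage in one direction rules out Orthoclase, Staurolite.
Specific gravity 3.10-3.70 is inconsistent with Gypsum.
The only mineral consistent with every observation is Epidote.

Epidote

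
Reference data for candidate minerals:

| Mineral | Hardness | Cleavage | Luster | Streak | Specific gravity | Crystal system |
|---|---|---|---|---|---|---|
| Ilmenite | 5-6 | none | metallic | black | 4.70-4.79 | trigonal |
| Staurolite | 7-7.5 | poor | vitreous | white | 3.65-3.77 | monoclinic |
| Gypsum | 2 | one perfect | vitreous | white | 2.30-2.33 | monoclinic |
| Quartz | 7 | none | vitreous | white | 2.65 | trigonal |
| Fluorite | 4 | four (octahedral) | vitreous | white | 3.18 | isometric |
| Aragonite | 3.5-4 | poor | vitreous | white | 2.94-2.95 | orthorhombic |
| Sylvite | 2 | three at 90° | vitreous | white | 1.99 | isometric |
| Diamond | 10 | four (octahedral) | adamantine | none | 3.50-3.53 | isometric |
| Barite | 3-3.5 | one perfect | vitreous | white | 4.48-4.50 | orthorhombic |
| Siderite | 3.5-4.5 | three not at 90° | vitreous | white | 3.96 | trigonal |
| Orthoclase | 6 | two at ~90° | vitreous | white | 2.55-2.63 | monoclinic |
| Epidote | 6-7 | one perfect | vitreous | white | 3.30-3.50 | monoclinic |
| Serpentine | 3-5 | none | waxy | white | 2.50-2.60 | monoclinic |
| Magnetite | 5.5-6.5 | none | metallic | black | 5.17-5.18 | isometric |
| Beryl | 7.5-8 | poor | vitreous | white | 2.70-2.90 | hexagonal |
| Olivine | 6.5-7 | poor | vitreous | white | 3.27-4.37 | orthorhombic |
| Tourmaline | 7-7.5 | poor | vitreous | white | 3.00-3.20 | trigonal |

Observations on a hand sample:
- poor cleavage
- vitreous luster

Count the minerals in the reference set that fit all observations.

Poor cleavage — only Staurolite, Aragonite, Beryl, Olivine, Tourmaline remain.
Vitreous luster — consistent with all remaining minerals.
Remaining candidates: Aragonite, Beryl, Olivine, Staurolite, Tourmaline.
That is 5 minerals.

5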